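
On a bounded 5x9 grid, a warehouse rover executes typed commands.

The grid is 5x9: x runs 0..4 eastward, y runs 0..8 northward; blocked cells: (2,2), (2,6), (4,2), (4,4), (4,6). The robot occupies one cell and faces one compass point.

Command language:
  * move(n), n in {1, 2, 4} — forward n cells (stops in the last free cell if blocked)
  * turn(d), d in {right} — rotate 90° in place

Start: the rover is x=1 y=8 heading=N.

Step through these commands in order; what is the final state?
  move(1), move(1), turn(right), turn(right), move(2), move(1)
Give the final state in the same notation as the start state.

x=1 y=5 heading=S

begin: x=1 y=8 heading=N
1. move(1) → x=1 y=8 heading=N
2. move(1) → x=1 y=8 heading=N
3. turn(right) → x=1 y=8 heading=E
4. turn(right) → x=1 y=8 heading=S
5. move(2) → x=1 y=6 heading=S
6. move(1) → x=1 y=5 heading=S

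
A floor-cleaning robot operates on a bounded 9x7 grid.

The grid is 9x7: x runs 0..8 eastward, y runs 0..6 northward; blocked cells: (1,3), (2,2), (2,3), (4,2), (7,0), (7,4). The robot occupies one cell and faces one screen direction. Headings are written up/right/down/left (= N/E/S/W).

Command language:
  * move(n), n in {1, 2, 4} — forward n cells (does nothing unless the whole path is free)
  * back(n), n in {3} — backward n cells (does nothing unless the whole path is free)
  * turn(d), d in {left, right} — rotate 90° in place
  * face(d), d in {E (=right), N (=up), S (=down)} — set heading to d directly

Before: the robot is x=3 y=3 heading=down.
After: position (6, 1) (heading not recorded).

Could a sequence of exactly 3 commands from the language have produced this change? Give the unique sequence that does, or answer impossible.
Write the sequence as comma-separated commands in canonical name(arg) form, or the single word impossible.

move(2), turn(right), back(3)

key: running back(3) before move(2) would end elsewhere — order is forced
start: x=3 y=3 heading=down
[1] after move(2): x=3 y=1 heading=down
[2] after turn(right): x=3 y=1 heading=left
[3] after back(3): x=6 y=1 heading=left
no rival 3-sequence matches.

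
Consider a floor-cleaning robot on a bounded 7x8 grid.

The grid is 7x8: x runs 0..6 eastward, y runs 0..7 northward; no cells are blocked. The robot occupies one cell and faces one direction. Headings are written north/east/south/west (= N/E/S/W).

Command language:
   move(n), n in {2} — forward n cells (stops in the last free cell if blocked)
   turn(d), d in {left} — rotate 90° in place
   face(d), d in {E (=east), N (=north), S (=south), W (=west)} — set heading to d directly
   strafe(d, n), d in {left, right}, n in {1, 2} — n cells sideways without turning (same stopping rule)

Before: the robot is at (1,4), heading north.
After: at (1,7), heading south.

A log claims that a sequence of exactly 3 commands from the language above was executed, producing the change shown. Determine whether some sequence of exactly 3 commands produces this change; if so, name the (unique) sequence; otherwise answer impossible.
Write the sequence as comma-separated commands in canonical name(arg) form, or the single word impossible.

move(2), move(2), face(S)

key: running face(S) before move(2) would end elsewhere — order is forced
start: at (1,4), heading north
1. move(2) → at (1,6), heading north
2. move(2) → at (1,7), heading north
3. face(S) → at (1,7), heading south
all 1000 alternatives checked — unique.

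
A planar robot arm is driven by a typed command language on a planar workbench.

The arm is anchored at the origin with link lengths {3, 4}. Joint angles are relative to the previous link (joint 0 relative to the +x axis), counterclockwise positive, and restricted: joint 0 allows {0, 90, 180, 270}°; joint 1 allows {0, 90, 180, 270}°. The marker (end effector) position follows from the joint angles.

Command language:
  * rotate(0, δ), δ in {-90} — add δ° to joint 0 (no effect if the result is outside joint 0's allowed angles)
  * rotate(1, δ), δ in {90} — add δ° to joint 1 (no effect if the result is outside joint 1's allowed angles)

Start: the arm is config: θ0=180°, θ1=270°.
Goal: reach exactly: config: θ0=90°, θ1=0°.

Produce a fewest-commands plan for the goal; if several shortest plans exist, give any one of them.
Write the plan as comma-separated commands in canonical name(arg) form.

rotate(1, 90), rotate(0, -90)

from: config: θ0=180°, θ1=270°
step 1 (rotate(1, 90)): config: θ0=180°, θ1=0°
step 2 (rotate(0, -90)): config: θ0=90°, θ1=0°
shorter routes all fall short; 2 is best.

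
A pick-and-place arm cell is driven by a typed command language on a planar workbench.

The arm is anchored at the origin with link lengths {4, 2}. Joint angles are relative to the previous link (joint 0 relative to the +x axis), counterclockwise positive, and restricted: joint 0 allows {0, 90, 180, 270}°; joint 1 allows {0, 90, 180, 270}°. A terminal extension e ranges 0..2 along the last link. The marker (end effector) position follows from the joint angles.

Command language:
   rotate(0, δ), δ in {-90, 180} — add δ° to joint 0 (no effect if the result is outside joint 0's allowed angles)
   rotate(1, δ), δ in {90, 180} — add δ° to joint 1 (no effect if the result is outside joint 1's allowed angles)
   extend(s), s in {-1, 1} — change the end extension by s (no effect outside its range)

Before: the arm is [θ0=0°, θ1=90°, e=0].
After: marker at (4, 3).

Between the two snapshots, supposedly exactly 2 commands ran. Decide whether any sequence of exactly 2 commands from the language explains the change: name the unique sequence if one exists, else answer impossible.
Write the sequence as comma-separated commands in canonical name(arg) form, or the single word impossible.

extend(-1), extend(1)

key: running extend(1) before extend(-1) would end elsewhere — order is forced
t0: [θ0=0°, θ1=90°, e=0]
t=1 extend(-1) ⇒ [θ0=0°, θ1=90°, e=0]
t=2 extend(1) ⇒ [θ0=0°, θ1=90°, e=1]
no other 2-command option fits: unique.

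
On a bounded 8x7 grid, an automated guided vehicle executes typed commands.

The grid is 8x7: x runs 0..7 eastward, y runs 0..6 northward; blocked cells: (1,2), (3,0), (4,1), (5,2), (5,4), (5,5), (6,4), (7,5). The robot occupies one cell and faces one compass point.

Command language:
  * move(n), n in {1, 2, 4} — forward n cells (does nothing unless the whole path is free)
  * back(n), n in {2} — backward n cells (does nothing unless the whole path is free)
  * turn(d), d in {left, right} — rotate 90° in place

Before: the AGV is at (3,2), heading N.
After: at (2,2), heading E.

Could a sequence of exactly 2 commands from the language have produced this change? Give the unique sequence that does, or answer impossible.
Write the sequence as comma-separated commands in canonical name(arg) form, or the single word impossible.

impossible

every 2-command combo misses the target.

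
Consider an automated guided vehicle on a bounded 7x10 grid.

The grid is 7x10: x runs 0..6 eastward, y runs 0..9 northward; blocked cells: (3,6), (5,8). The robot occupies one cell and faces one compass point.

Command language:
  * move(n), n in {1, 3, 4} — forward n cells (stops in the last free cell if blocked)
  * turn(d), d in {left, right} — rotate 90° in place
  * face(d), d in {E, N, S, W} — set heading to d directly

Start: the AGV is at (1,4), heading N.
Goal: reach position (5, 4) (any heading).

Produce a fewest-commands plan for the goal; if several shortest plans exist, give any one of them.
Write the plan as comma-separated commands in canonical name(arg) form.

turn(right), move(4)

start: at (1,4), heading N
1. turn(right) → at (1,4), heading E
2. move(4) → at (5,4), heading E
no 1-step plan works, so 2 is optimal.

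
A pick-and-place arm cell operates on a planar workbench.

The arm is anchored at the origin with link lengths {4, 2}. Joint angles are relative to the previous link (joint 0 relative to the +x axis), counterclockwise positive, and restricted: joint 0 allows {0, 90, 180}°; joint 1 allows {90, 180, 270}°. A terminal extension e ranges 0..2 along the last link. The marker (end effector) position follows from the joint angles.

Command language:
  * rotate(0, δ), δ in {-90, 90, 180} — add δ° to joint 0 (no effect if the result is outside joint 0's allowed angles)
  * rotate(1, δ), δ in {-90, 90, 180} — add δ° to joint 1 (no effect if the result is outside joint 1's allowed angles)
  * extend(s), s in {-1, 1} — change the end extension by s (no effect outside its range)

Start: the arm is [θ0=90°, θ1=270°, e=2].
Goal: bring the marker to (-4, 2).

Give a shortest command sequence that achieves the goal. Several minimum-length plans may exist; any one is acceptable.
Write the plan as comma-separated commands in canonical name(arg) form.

start: [θ0=90°, θ1=270°, e=2]
t=1 extend(-1) ⇒ [θ0=90°, θ1=270°, e=1]
t=2 extend(-1) ⇒ [θ0=90°, θ1=270°, e=0]
t=3 rotate(0, 90) ⇒ [θ0=180°, θ1=270°, e=0]
no 2-step plan works, so 3 is optimal.

extend(-1), extend(-1), rotate(0, 90)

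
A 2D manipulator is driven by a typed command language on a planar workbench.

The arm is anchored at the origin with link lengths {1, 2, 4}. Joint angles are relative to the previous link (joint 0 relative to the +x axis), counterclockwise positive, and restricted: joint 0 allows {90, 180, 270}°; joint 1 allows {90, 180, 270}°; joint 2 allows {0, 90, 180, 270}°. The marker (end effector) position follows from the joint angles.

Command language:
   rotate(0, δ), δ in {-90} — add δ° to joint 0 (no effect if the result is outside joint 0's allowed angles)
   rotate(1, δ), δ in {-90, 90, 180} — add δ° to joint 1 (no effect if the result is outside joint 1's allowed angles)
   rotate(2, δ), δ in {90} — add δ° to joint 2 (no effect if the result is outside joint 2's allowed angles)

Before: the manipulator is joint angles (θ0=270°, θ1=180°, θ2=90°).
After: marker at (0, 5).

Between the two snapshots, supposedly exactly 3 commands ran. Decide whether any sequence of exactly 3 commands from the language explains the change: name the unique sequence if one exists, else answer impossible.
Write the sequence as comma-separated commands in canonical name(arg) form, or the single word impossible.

rotate(2, 90), rotate(2, 90), rotate(2, 90)

from: joint angles (θ0=270°, θ1=180°, θ2=90°)
[1] after rotate(2, 90): joint angles (θ0=270°, θ1=180°, θ2=180°)
[2] after rotate(2, 90): joint angles (θ0=270°, θ1=180°, θ2=270°)
[3] after rotate(2, 90): joint angles (θ0=270°, θ1=180°, θ2=0°)
all 125 alternatives checked — unique.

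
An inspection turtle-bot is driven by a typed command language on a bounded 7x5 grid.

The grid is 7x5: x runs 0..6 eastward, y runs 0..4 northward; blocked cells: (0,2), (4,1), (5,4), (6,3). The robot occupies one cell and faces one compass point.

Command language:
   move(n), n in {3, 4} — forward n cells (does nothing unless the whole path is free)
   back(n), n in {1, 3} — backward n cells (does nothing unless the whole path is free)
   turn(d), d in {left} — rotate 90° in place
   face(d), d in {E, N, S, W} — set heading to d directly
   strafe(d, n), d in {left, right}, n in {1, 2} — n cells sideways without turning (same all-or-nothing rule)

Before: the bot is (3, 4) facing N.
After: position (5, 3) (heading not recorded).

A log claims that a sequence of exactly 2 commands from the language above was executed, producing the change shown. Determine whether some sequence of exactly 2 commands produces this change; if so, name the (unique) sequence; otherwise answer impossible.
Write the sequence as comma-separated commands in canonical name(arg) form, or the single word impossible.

key: order matters: swapping back(1) and strafe(right, 2) lands elsewhere
t0: (3, 4) facing N
1. back(1) → (3, 3) facing N
2. strafe(right, 2) → (5, 3) facing N
no other 2-command option fits: unique.

back(1), strafe(right, 2)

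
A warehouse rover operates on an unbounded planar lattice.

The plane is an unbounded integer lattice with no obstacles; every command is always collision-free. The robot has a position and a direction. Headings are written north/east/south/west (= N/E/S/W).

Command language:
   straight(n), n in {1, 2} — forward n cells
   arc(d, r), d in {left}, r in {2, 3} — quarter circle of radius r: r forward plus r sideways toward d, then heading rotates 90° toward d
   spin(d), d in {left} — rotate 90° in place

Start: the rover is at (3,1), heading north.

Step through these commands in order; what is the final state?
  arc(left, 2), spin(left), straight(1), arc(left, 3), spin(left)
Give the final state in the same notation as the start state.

t0: at (3,1), heading north
t=1 arc(left, 2) ⇒ at (1,3), heading west
t=2 spin(left) ⇒ at (1,3), heading south
t=3 straight(1) ⇒ at (1,2), heading south
t=4 arc(left, 3) ⇒ at (4,-1), heading east
t=5 spin(left) ⇒ at (4,-1), heading north

at (4,-1), heading north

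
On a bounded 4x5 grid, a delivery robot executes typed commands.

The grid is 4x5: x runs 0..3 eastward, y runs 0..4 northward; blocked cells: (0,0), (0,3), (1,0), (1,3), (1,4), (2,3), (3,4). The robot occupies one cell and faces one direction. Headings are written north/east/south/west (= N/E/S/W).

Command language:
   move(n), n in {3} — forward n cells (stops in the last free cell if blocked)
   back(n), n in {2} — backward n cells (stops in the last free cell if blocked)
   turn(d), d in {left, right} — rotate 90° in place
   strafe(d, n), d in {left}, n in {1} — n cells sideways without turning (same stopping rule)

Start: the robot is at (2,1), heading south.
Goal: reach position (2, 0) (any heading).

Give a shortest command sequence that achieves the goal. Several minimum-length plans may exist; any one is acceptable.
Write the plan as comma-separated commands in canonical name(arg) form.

t0: at (2,1), heading south
1. move(3) → at (2,0), heading south
minimal: 1 command(s), checked below 1.

move(3)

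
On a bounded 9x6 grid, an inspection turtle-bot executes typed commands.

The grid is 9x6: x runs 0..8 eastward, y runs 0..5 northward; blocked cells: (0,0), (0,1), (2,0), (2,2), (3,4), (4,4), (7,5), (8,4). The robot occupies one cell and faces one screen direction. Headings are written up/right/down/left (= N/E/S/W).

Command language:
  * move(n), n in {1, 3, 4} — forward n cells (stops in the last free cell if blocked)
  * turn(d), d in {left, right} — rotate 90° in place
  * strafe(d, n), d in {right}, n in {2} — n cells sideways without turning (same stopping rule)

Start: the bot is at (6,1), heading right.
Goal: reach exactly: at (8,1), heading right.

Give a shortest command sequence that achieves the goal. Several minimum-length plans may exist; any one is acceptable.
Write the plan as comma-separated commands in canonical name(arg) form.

begin: at (6,1), heading right
t=1 move(4) ⇒ at (8,1), heading right
no 0-step plan works, so 1 is optimal.

move(4)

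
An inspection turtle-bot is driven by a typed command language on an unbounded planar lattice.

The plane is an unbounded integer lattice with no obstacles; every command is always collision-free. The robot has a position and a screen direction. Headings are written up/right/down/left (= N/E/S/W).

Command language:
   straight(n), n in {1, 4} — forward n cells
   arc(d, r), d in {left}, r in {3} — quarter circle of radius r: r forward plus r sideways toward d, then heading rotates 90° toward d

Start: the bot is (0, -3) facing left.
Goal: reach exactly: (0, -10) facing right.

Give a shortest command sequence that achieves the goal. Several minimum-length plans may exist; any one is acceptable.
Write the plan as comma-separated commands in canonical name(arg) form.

arc(left, 3), straight(1), arc(left, 3)

from: (0, -3) facing left
1. arc(left, 3) → (-3, -6) facing down
2. straight(1) → (-3, -7) facing down
3. arc(left, 3) → (0, -10) facing right
shorter routes all fall short; 3 is best.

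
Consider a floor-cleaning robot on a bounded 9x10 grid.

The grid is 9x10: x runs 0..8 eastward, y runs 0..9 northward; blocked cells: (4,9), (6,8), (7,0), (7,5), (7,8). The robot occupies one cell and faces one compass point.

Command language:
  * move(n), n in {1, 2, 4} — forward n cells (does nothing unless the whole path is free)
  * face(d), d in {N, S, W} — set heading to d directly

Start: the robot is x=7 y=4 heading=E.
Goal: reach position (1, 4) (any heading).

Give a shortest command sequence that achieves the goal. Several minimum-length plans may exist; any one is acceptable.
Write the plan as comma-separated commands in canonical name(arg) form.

face(W), move(4), move(2)

start: x=7 y=4 heading=E
t=1 face(W) ⇒ x=7 y=4 heading=W
t=2 move(4) ⇒ x=3 y=4 heading=W
t=3 move(2) ⇒ x=1 y=4 heading=W
shorter routes all fall short; 3 is best.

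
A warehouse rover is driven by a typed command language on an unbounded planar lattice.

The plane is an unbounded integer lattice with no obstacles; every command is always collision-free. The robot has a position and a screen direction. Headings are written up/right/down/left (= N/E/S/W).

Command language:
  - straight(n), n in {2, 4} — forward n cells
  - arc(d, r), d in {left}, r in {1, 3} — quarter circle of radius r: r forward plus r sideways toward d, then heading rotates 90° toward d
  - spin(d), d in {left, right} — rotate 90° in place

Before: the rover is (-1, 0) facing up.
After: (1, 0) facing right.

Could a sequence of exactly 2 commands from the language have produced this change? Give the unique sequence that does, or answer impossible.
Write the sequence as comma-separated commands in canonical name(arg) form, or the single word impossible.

spin(right), straight(2)

key: position moved to (1,0) AND the heading swung to E — translation plus rotation needed
initial: (-1, 0) facing up
1. spin(right) → (-1, 0) facing right
2. straight(2) → (1, 0) facing right
all 36 alternatives checked — unique.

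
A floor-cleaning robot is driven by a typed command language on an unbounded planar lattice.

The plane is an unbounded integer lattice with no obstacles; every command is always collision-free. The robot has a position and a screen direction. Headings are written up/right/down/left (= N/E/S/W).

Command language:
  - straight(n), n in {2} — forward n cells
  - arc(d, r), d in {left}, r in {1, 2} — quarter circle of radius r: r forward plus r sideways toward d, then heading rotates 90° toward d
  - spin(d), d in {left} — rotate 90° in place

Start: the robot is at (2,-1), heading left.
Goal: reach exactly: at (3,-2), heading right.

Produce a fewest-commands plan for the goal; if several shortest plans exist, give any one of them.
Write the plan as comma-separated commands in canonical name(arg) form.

begin: at (2,-1), heading left
t=1 spin(left) ⇒ at (2,-1), heading down
t=2 arc(left, 1) ⇒ at (3,-2), heading right
nothing shorter than 2 reaches the goal.

spin(left), arc(left, 1)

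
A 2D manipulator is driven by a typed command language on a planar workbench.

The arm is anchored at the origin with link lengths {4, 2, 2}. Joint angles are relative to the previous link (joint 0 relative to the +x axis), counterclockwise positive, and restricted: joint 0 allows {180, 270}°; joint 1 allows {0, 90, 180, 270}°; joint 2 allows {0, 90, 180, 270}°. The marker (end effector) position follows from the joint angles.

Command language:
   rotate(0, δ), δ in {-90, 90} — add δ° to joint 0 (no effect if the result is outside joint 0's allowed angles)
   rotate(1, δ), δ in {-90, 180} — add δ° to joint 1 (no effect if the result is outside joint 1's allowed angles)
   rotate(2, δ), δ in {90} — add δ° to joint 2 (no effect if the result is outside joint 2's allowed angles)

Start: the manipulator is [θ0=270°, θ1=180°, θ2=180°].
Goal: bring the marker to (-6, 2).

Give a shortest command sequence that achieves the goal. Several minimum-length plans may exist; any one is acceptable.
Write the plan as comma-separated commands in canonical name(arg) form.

rotate(0, -90), rotate(2, 90), rotate(1, 180)

start: [θ0=270°, θ1=180°, θ2=180°]
step 1 (rotate(0, -90)): [θ0=180°, θ1=180°, θ2=180°]
step 2 (rotate(2, 90)): [θ0=180°, θ1=180°, θ2=270°]
step 3 (rotate(1, 180)): [θ0=180°, θ1=0°, θ2=270°]
nothing shorter than 3 reaches the goal.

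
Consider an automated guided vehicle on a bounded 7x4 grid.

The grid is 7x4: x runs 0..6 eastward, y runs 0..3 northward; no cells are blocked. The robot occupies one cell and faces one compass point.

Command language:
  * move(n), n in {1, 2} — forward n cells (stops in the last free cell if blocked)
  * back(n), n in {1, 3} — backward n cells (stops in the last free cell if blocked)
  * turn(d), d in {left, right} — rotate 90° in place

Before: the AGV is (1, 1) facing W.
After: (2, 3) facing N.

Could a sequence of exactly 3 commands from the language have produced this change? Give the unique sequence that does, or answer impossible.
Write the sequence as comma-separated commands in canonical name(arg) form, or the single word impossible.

back(1), turn(right), move(2)

key: position moved to (2,3) AND the heading swung to N — translation plus rotation needed
start: (1, 1) facing W
step 1 (back(1)): (2, 1) facing W
step 2 (turn(right)): (2, 1) facing N
step 3 (move(2)): (2, 3) facing N
all 216 alternatives checked — unique.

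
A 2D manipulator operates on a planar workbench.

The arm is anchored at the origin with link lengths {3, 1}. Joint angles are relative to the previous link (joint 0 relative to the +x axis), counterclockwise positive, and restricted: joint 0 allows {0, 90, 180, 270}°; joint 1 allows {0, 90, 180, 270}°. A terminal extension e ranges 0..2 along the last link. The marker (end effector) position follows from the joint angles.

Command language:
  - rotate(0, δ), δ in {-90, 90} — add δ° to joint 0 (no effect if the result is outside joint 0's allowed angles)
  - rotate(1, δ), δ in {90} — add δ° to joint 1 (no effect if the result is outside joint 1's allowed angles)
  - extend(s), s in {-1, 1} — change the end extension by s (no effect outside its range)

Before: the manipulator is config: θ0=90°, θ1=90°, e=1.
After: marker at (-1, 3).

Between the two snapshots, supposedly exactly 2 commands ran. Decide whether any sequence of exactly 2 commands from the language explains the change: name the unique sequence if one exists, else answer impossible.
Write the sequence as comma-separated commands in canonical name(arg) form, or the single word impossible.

initial: config: θ0=90°, θ1=90°, e=1
t=1 extend(-1) ⇒ config: θ0=90°, θ1=90°, e=0
t=2 extend(-1) ⇒ config: θ0=90°, θ1=90°, e=0
no other 2-command option fits: unique.

extend(-1), extend(-1)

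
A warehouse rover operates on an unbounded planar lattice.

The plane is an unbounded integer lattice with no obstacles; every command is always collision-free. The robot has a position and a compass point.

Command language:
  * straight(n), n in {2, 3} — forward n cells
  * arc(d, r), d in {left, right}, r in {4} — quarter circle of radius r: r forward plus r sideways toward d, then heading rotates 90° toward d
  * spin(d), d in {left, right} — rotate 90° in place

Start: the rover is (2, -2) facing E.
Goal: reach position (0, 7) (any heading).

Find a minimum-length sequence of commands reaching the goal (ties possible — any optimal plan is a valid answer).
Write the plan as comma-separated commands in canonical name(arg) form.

straight(2), spin(left), straight(3), straight(2), arc(left, 4)

from: (2, -2) facing E
1. straight(2) → (4, -2) facing E
2. spin(left) → (4, -2) facing N
3. straight(3) → (4, 1) facing N
4. straight(2) → (4, 3) facing N
5. arc(left, 4) → (0, 7) facing W
shorter routes all fall short; 5 is best.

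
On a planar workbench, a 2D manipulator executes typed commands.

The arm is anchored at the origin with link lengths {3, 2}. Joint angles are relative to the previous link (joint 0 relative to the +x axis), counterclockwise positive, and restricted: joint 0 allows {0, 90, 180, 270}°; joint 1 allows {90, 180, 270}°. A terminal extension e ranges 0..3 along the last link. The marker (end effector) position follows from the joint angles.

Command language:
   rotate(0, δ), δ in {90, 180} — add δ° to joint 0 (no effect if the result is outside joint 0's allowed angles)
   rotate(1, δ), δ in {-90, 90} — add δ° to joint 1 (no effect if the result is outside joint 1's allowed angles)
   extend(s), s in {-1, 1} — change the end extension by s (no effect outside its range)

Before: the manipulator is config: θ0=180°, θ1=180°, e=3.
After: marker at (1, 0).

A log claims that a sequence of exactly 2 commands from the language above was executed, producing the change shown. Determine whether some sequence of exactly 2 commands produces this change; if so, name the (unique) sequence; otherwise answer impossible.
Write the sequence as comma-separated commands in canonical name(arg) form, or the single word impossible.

extend(1), extend(-1)

key: running extend(-1) before extend(1) would end elsewhere — order is forced
start: config: θ0=180°, θ1=180°, e=3
[1] after extend(1): config: θ0=180°, θ1=180°, e=3
[2] after extend(-1): config: θ0=180°, θ1=180°, e=2
uniquely the one of 36 2-step routes that fits.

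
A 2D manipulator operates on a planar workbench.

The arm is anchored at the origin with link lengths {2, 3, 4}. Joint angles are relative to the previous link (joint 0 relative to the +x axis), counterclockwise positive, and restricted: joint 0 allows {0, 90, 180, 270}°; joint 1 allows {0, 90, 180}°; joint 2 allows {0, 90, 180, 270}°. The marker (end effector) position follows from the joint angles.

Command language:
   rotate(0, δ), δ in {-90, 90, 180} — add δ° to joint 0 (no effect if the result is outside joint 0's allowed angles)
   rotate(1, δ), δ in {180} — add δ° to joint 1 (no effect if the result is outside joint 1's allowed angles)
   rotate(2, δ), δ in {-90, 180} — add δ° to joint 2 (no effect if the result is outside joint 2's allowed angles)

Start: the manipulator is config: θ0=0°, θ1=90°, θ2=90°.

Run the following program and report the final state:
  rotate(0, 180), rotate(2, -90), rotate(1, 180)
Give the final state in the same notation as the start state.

config: θ0=180°, θ1=90°, θ2=0°

t0: config: θ0=0°, θ1=90°, θ2=90°
[1] after rotate(0, 180): config: θ0=180°, θ1=90°, θ2=90°
[2] after rotate(2, -90): config: θ0=180°, θ1=90°, θ2=0°
[3] after rotate(1, 180): config: θ0=180°, θ1=90°, θ2=0°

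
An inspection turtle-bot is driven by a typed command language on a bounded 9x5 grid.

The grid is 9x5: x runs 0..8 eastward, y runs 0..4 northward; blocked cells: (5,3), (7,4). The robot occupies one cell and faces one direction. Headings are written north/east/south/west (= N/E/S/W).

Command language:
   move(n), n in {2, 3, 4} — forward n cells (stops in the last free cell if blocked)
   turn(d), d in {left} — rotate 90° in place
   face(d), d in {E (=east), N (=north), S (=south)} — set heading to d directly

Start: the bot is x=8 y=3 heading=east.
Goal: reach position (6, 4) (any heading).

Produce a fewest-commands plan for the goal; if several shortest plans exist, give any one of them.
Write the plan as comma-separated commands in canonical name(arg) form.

face(N), turn(left), move(4), face(N), move(4)

from: x=8 y=3 heading=east
1. face(N) → x=8 y=3 heading=north
2. turn(left) → x=8 y=3 heading=west
3. move(4) → x=6 y=3 heading=west
4. face(N) → x=6 y=3 heading=north
5. move(4) → x=6 y=4 heading=north
no 4-step plan works, so 5 is optimal.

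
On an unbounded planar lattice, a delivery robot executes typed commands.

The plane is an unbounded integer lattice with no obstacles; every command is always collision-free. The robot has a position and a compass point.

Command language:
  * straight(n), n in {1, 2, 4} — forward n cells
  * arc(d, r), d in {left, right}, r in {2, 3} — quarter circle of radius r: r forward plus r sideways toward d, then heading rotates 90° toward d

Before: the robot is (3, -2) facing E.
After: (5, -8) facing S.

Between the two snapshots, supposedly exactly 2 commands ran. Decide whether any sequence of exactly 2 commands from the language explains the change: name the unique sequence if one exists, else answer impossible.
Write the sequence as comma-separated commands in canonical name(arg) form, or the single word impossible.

key: cell and facing (now S) both changed — the 2 commands mix motion and turning
initial: (3, -2) facing E
step 1 (arc(right, 2)): (5, -4) facing S
step 2 (straight(4)): (5, -8) facing S
no other 2-command option fits: unique.

arc(right, 2), straight(4)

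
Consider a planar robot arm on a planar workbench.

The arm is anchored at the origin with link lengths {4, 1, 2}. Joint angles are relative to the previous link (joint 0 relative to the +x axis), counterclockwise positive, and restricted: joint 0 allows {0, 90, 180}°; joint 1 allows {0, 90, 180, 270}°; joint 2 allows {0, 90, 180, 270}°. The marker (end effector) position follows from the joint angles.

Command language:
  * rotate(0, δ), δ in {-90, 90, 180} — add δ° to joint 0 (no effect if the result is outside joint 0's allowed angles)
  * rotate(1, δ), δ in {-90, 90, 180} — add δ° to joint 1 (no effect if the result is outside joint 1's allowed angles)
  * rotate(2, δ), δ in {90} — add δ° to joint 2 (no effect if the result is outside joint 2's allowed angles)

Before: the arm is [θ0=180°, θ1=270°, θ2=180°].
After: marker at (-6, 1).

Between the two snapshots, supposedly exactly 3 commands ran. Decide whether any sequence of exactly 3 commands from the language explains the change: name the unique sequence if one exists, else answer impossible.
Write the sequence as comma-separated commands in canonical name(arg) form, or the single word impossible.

rotate(2, 90), rotate(2, 90), rotate(2, 90)

t0: [θ0=180°, θ1=270°, θ2=180°]
step 1 (rotate(2, 90)): [θ0=180°, θ1=270°, θ2=270°]
step 2 (rotate(2, 90)): [θ0=180°, θ1=270°, θ2=0°]
step 3 (rotate(2, 90)): [θ0=180°, θ1=270°, θ2=90°]
all 343 alternatives checked — unique.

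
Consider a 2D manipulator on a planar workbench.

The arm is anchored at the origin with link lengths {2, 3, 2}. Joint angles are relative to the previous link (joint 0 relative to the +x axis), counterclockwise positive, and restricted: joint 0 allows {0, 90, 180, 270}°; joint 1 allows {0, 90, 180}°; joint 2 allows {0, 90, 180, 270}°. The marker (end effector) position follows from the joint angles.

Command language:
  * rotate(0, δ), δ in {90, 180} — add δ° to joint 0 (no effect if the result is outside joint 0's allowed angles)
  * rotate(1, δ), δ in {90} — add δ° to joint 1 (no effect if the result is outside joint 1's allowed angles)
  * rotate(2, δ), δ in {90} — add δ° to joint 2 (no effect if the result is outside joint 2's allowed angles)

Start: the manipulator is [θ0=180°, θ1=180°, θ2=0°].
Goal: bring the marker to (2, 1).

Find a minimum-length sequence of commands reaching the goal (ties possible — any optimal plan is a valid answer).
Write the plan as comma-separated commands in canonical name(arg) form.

begin: [θ0=180°, θ1=180°, θ2=0°]
t=1 rotate(0, 90) ⇒ [θ0=270°, θ1=180°, θ2=0°]
t=2 rotate(2, 90) ⇒ [θ0=270°, θ1=180°, θ2=90°]
t=3 rotate(2, 90) ⇒ [θ0=270°, θ1=180°, θ2=180°]
t=4 rotate(2, 90) ⇒ [θ0=270°, θ1=180°, θ2=270°]
minimal: 4 command(s), checked below 4.

rotate(0, 90), rotate(2, 90), rotate(2, 90), rotate(2, 90)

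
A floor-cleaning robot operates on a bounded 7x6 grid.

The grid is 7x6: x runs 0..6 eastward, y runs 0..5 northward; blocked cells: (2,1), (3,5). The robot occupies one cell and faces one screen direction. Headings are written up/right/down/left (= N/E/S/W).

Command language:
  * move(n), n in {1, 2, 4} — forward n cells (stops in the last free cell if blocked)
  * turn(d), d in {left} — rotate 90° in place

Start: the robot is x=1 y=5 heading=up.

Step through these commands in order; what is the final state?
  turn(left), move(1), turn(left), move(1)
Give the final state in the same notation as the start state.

from: x=1 y=5 heading=up
t=1 turn(left) ⇒ x=1 y=5 heading=left
t=2 move(1) ⇒ x=0 y=5 heading=left
t=3 turn(left) ⇒ x=0 y=5 heading=down
t=4 move(1) ⇒ x=0 y=4 heading=down

x=0 y=4 heading=down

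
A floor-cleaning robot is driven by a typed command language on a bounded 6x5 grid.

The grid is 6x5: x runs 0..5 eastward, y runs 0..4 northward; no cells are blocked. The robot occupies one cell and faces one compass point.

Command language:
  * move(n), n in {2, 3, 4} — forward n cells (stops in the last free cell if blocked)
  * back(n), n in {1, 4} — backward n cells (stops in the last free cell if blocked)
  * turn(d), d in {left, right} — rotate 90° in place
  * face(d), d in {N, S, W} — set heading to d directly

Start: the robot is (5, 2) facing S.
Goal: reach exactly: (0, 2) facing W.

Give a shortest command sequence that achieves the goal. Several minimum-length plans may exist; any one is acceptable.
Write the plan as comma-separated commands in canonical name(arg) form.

start: (5, 2) facing S
1. turn(right) → (5, 2) facing W
2. move(2) → (3, 2) facing W
3. move(3) → (0, 2) facing W
minimal: 3 command(s), checked below 3.

turn(right), move(2), move(3)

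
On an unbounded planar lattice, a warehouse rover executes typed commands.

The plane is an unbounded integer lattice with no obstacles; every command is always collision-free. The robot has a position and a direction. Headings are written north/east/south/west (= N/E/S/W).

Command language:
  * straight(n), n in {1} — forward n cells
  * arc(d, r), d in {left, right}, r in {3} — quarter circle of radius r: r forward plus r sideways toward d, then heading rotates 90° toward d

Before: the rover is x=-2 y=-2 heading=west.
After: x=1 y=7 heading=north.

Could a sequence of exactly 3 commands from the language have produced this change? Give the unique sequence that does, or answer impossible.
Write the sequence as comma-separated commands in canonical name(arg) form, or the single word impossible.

arc(right, 3), arc(right, 3), arc(left, 3)

key: order matters: swapping arc(right, 3) and arc(left, 3) lands elsewhere
from: x=-2 y=-2 heading=west
[1] after arc(right, 3): x=-5 y=1 heading=north
[2] after arc(right, 3): x=-2 y=4 heading=east
[3] after arc(left, 3): x=1 y=7 heading=north
no rival 3-sequence matches.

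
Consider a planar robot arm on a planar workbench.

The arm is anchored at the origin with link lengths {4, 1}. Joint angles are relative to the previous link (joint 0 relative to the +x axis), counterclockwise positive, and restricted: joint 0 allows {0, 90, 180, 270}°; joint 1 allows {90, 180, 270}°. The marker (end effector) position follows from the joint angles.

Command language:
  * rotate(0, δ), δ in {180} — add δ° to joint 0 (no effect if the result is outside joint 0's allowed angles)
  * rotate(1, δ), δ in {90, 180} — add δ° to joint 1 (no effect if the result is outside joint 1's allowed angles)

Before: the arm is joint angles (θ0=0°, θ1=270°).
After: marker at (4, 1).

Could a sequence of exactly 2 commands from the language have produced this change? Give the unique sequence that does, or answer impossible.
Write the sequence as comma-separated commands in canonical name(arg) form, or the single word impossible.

key: order matters: swapping rotate(1, 90) and rotate(1, 180) lands elsewhere
from: joint angles (θ0=0°, θ1=270°)
1. rotate(1, 90) → joint angles (θ0=0°, θ1=270°)
2. rotate(1, 180) → joint angles (θ0=0°, θ1=90°)
no rival 2-sequence matches.

rotate(1, 90), rotate(1, 180)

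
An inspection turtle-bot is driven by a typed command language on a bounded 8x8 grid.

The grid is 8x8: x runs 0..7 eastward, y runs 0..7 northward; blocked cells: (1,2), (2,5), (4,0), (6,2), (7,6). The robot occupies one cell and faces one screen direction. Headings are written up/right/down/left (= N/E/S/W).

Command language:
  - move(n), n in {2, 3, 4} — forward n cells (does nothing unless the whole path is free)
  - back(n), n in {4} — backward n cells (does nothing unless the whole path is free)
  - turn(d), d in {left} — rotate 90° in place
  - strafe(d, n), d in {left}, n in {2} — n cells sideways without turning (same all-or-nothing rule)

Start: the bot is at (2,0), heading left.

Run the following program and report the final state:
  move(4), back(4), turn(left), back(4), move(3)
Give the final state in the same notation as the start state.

at (2,1), heading down

initial: at (2,0), heading left
[1] after move(4): at (2,0), heading left
[2] after back(4): at (2,0), heading left
[3] after turn(left): at (2,0), heading down
[4] after back(4): at (2,4), heading down
[5] after move(3): at (2,1), heading down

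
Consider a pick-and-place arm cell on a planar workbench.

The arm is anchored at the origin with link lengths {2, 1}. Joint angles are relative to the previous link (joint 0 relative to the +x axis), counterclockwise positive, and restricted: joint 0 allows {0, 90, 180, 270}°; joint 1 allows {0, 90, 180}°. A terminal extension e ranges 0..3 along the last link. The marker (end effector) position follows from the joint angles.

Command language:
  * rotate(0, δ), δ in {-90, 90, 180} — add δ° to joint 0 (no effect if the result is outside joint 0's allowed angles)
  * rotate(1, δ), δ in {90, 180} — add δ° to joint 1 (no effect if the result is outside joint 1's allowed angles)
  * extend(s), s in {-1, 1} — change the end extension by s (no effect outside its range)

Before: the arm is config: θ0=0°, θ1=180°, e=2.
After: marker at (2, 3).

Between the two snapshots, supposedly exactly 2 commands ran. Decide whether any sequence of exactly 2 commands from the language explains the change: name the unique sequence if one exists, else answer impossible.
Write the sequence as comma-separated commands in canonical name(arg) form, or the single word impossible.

rotate(1, 180), rotate(1, 90)

key: running rotate(1, 90) before rotate(1, 180) would end elsewhere — order is forced
begin: config: θ0=0°, θ1=180°, e=2
t=1 rotate(1, 180) ⇒ config: θ0=0°, θ1=0°, e=2
t=2 rotate(1, 90) ⇒ config: θ0=0°, θ1=90°, e=2
all 49 alternatives checked — unique.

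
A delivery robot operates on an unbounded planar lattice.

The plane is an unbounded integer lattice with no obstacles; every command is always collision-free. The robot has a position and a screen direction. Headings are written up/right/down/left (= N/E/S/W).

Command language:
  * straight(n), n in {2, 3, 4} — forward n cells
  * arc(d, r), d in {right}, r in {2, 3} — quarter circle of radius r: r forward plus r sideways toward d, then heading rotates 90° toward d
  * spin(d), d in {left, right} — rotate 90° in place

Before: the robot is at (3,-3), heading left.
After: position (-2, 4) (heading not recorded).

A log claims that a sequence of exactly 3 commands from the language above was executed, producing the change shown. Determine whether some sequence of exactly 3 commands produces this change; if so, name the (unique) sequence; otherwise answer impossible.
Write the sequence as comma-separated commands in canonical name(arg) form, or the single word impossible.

key: order matters: swapping straight(2) and straight(4) lands elsewhere
t0: at (3,-3), heading left
step 1 (straight(2)): at (1,-3), heading left
step 2 (arc(right, 3)): at (-2,0), heading up
step 3 (straight(4)): at (-2,4), heading up
all 343 alternatives checked — unique.

straight(2), arc(right, 3), straight(4)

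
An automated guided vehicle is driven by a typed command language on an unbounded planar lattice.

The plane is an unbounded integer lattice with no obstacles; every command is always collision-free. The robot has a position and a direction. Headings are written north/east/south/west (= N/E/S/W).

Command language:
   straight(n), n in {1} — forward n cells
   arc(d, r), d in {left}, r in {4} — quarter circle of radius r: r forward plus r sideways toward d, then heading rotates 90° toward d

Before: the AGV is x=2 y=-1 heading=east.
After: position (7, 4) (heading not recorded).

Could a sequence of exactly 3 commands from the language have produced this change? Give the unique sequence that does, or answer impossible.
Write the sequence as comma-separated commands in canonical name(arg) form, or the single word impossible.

start: x=2 y=-1 heading=east
1. straight(1) → x=3 y=-1 heading=east
2. arc(left, 4) → x=7 y=3 heading=north
3. straight(1) → x=7 y=4 heading=north
uniquely the one of 8 3-step routes that fits.

straight(1), arc(left, 4), straight(1)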